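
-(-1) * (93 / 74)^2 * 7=60543 / 5476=11.06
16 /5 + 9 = 61 /5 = 12.20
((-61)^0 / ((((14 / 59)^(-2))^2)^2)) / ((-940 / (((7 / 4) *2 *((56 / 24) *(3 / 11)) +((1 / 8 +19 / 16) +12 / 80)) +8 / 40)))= -78931655292 / 1897783406035848925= -0.00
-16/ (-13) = 1.23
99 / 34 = 2.91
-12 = -12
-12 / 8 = -3 / 2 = -1.50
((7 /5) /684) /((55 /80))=28 /9405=0.00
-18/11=-1.64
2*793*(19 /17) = 1772.59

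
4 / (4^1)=1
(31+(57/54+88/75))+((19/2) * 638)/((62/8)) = 11373343/13950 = 815.29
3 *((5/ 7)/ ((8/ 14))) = 15/ 4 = 3.75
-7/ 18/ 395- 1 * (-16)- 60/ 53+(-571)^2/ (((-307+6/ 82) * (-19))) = 3188416451947/ 45049272840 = 70.78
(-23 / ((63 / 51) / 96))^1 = -12512 / 7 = -1787.43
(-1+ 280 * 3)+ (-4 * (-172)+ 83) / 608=510883 / 608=840.27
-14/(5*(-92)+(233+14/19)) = 266/4299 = 0.06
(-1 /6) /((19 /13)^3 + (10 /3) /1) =-2197 /85094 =-0.03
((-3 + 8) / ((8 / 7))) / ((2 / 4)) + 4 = 51 / 4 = 12.75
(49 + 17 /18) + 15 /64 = 28903 /576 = 50.18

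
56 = 56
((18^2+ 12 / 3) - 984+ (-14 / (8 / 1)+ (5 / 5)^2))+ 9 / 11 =-28861 / 44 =-655.93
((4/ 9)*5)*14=280/ 9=31.11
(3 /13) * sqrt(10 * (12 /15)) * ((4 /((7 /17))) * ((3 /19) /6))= 204 * sqrt(2) /1729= 0.17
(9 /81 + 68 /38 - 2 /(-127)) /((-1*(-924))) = 41617 /20066508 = 0.00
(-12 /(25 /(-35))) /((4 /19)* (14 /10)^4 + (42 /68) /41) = 39729000 /1948193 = 20.39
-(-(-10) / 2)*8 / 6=-20 / 3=-6.67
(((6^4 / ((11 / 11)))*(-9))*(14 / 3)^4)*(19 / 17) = -105106176 / 17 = -6182716.24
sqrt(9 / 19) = 3 * sqrt(19) / 19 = 0.69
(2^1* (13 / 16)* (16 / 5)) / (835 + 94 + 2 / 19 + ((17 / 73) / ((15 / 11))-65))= 108186 / 17981263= 0.01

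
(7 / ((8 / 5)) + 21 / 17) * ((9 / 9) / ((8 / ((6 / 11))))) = 2289 / 5984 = 0.38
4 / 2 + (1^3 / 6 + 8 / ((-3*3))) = 23 / 18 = 1.28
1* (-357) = -357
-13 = -13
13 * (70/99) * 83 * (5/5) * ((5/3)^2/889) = 269750/113157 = 2.38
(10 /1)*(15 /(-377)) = -150 /377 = -0.40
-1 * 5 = -5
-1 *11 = -11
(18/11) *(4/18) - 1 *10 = -106/11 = -9.64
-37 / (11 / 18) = -666 / 11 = -60.55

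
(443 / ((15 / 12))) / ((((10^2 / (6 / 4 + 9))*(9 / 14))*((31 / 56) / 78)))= 31605392 / 3875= 8156.23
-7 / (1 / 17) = -119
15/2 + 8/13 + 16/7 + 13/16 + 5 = 23607/1456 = 16.21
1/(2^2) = 1/4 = 0.25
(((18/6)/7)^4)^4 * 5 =215233605/33232930569601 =0.00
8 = 8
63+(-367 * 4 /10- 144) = -1139 /5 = -227.80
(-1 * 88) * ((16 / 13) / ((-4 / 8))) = 2816 / 13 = 216.62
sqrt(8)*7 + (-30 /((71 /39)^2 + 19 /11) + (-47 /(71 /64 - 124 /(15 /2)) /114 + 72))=14*sqrt(2) + 156801641491 /2373043855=85.88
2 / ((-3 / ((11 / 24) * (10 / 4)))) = -55 / 72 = -0.76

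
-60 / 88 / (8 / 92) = -345 / 44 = -7.84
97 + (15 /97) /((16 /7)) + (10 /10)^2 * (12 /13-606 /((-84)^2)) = 290373245 /2965872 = 97.90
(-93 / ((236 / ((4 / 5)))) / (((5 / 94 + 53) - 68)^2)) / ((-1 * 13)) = 821748 / 7570385875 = 0.00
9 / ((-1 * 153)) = -1 / 17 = -0.06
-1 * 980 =-980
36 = 36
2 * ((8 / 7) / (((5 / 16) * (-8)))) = -32 / 35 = -0.91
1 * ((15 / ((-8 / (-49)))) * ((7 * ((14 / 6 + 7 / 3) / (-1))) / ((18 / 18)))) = -12005 / 4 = -3001.25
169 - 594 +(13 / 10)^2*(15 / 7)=-58993 / 140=-421.38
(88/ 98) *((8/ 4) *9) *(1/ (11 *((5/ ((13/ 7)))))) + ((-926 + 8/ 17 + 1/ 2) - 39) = -56180731/ 58310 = -963.48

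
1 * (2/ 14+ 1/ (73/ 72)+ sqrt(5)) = 577/ 511+ sqrt(5) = 3.37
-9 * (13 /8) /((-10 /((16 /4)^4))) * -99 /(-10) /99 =936 /25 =37.44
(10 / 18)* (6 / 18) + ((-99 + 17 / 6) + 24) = -71.98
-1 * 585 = -585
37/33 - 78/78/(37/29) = 412/1221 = 0.34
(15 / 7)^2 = 225 / 49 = 4.59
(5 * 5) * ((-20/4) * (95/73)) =-11875/73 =-162.67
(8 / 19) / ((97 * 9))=8 / 16587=0.00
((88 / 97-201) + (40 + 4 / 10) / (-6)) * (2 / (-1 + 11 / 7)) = -1053262 / 1455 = -723.89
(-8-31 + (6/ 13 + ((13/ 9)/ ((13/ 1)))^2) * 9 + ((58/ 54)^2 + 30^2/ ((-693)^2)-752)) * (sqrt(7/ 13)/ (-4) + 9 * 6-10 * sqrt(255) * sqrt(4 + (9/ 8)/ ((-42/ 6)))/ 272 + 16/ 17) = -41227724723930/ 955215261 + 44141032895 * sqrt(91)/ 2921834916 + 1103525822375 * sqrt(30702)/ 213968218464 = -42112.87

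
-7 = -7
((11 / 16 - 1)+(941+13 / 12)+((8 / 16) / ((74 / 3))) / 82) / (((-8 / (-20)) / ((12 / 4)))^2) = 5143200225 / 97088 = 52974.62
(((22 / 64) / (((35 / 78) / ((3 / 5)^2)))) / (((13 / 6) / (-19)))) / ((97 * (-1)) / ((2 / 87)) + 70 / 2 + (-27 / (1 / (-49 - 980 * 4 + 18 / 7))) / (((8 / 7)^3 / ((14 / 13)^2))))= -45776016 / 1495727232125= -0.00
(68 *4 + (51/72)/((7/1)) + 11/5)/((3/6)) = 230413/420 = 548.60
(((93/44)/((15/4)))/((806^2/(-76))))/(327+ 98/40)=-76/379717481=-0.00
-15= -15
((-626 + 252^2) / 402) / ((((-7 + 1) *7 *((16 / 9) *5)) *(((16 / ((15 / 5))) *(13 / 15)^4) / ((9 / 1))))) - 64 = -447525568337 / 6858295808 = -65.25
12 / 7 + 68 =488 / 7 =69.71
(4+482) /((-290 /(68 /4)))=-4131 /145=-28.49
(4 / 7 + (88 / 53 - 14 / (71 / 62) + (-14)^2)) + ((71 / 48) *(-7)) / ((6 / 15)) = 404903831 / 2528736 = 160.12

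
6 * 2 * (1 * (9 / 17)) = 108 / 17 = 6.35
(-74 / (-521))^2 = 5476 / 271441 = 0.02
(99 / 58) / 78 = 33 / 1508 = 0.02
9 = 9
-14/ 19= -0.74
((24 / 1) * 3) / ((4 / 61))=1098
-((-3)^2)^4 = -6561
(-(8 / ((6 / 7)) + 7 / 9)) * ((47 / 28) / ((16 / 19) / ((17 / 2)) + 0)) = -197353 / 1152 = -171.31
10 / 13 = 0.77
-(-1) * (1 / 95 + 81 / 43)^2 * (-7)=-419136508 / 16687225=-25.12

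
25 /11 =2.27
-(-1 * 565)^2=-319225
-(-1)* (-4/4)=-1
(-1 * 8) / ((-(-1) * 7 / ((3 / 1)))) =-24 / 7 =-3.43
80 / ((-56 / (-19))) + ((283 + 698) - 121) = 6210 / 7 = 887.14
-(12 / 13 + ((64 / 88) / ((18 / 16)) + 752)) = -969844 / 1287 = -753.57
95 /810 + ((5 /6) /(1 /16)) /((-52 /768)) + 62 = -283901 /2106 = -134.81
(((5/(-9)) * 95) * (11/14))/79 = -5225/9954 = -0.52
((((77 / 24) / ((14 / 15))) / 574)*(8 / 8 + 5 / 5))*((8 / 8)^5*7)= 0.08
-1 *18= -18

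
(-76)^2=5776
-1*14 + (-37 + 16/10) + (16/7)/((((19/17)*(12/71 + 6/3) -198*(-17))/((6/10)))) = -878689577/17787385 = -49.40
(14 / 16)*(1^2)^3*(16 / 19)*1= 14 / 19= 0.74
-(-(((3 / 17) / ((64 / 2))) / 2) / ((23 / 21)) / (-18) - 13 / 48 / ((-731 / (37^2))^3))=-6137700098311 / 3449937213312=-1.78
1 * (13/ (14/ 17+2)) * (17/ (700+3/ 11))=41327/ 369744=0.11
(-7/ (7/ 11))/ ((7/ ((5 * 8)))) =-440/ 7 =-62.86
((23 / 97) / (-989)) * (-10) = 10 / 4171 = 0.00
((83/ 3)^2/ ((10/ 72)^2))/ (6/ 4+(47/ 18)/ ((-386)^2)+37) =2660515486848/ 2581356875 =1030.67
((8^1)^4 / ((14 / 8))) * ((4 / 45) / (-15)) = -65536 / 4725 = -13.87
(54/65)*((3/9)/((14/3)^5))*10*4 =2187/436982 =0.01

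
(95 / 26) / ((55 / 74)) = 4.92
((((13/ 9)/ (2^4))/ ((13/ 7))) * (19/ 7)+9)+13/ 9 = 1523/ 144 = 10.58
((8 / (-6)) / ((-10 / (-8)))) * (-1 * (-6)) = -32 / 5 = -6.40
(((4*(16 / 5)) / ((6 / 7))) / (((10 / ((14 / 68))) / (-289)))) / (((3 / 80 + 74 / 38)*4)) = -72352 / 6465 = -11.19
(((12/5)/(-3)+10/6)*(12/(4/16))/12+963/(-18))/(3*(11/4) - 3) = -3002/315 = -9.53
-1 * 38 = -38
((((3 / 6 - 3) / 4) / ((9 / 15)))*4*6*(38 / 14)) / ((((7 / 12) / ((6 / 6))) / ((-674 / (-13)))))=-3841800 / 637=-6031.08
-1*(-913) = 913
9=9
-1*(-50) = 50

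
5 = 5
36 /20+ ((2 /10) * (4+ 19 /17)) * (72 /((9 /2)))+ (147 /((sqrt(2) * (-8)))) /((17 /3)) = 309 /17 - 441 * sqrt(2) /272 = 15.88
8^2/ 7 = 64/ 7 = 9.14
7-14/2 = 0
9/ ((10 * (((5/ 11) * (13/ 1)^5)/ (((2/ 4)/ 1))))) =99/ 37129300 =0.00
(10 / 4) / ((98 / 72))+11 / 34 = 2.16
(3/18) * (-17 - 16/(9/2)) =-185/54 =-3.43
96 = 96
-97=-97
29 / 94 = 0.31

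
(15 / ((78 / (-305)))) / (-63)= 1525 / 1638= 0.93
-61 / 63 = -0.97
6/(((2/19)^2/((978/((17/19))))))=10062153/17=591891.35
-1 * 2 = -2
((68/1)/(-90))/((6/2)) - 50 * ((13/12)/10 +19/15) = -37261/540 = -69.00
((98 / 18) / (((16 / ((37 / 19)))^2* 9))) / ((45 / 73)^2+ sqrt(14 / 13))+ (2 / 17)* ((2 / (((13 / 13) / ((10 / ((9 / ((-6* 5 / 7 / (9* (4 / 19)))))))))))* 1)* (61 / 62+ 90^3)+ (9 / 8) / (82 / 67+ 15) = -1484963447249728147905567193 / 3444647927070233044224+ 1904982404521* sqrt(182) / 2577079968770304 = -431092.94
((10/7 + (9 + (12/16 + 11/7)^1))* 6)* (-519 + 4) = -78795/2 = -39397.50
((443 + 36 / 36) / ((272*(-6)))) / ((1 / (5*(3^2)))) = -1665 / 136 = -12.24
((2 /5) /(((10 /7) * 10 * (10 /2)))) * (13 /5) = 91 /6250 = 0.01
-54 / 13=-4.15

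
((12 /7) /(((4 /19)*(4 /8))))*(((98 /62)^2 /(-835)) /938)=-2793 /53763145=-0.00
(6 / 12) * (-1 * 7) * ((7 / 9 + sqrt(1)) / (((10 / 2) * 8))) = -7 / 45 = -0.16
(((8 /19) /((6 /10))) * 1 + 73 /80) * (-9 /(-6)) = 7361 /3040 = 2.42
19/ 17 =1.12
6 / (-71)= -6 / 71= -0.08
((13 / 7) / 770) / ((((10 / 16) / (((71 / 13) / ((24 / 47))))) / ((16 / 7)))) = 26696 / 282975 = 0.09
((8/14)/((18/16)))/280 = 4/2205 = 0.00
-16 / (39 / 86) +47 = 457 / 39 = 11.72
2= 2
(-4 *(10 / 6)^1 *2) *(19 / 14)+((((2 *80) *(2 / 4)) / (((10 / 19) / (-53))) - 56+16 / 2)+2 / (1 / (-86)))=-174176 / 21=-8294.10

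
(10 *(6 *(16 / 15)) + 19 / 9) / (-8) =-595 / 72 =-8.26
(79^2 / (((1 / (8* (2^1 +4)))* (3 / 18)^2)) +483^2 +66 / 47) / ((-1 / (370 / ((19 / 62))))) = -11879105192700 / 893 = -13302469420.72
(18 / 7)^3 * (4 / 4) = 5832 / 343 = 17.00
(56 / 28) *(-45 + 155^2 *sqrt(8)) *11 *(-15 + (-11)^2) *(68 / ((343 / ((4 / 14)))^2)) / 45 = -634304 / 5764801 + 6095661440 *sqrt(2) / 51883209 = 166.04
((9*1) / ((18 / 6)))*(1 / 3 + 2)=7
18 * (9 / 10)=81 / 5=16.20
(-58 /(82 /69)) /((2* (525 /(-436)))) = 20.27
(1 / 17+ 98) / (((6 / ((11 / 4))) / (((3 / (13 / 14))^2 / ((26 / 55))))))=992.36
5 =5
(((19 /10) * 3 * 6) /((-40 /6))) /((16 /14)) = -3591 /800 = -4.49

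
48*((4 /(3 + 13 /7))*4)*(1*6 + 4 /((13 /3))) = 241920 /221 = 1094.66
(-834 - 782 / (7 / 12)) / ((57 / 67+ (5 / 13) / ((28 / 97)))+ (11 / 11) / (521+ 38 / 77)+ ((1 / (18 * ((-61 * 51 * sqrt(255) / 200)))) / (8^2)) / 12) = -46641028383000506625240531805194240 / 46866450654749065339826815949011 - 389275052788696861187856000 * sqrt(255) / 46866450654749065339826815949011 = -995.19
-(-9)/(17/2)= 18/17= 1.06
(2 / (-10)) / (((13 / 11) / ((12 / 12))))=-11 / 65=-0.17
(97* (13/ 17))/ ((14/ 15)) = 18915/ 238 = 79.47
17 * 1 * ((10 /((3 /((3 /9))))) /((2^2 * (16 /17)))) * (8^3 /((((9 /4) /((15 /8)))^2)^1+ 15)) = 578000 /3699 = 156.26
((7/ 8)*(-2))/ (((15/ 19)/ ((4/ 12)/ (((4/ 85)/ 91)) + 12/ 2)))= -1038331/ 720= -1442.13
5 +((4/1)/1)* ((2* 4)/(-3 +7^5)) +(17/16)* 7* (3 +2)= 2835803/67216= 42.19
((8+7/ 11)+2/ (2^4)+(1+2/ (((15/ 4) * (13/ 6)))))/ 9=19081/ 17160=1.11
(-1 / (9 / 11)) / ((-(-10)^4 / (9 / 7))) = 11 / 70000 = 0.00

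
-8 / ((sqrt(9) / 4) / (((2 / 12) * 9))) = -16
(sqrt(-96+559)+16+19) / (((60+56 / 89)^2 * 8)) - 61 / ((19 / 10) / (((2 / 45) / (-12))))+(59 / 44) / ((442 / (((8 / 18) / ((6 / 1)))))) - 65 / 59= -295084805310505 / 300686097748608+7921 * sqrt(463) / 232934528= -0.98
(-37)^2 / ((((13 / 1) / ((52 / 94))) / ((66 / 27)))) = 60236 / 423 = 142.40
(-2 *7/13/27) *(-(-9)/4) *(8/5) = -28/195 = -0.14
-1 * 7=-7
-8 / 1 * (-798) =6384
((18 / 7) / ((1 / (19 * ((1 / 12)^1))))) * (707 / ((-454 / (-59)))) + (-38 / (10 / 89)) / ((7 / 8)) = -395219 / 31780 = -12.44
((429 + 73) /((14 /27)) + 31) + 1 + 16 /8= 7015 /7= 1002.14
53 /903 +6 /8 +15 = 57101 /3612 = 15.81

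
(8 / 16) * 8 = 4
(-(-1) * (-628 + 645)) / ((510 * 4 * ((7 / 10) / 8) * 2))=1 / 21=0.05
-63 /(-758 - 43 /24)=0.08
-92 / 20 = -4.60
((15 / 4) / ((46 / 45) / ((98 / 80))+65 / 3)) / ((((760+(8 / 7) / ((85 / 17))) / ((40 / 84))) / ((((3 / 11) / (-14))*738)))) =-8717625 / 5808686048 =-0.00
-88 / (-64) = 11 / 8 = 1.38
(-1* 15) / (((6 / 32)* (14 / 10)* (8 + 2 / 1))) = -40 / 7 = -5.71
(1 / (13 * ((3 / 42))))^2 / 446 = 98 / 37687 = 0.00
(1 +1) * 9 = 18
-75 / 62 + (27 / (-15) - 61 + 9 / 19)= -374227 / 5890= -63.54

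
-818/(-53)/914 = 409/24221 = 0.02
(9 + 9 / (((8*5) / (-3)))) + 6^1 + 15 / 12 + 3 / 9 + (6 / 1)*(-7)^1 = -3131 / 120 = -26.09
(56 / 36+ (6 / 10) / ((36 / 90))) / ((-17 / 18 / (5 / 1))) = -16.18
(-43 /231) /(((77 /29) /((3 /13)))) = -1247 /77077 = -0.02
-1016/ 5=-203.20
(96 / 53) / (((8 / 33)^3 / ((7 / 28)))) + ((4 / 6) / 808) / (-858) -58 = -11559094399 / 440915904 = -26.22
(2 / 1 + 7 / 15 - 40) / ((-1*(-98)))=-563 / 1470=-0.38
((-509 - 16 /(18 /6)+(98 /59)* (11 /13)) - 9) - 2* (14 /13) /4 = -1202195 /2301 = -522.47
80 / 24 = 10 / 3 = 3.33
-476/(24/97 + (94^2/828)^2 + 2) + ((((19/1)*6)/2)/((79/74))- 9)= 219489811323/5447277283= 40.29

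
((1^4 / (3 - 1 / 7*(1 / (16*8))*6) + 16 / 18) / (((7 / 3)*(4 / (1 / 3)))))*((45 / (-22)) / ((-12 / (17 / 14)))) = 17425 / 1927464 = 0.01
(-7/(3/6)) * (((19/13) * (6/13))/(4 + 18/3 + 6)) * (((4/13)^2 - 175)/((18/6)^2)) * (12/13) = 3931347/371293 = 10.59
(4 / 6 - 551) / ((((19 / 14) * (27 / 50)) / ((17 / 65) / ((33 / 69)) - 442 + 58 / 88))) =5603682595 / 16929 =331010.84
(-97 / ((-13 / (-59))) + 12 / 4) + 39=-5177 / 13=-398.23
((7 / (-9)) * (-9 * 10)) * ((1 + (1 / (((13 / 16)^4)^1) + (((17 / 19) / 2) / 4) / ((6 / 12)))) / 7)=38184545 / 1085318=35.18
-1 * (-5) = 5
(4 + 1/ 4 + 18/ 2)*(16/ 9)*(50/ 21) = 10600/ 189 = 56.08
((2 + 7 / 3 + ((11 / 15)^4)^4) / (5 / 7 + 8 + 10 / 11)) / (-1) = -2195197050555696228272 / 4867190591583251953125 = -0.45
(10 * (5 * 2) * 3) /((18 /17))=850 /3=283.33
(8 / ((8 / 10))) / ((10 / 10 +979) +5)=2 / 197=0.01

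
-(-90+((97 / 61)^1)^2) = 325481 / 3721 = 87.47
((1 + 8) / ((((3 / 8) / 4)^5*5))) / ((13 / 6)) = 67108864 / 585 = 114716.01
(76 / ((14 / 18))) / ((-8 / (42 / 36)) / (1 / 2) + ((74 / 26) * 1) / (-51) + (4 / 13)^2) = -5895396 / 825079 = -7.15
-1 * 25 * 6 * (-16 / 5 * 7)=3360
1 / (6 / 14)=7 / 3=2.33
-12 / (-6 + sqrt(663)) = 12 / (6 - sqrt(663)) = -0.61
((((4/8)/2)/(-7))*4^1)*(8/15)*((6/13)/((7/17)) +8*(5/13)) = -3056/9555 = -0.32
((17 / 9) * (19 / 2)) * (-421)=-7554.61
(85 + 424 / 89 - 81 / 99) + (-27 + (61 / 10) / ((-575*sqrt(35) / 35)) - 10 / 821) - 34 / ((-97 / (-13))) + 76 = 10398686105 / 77964623 - 61*sqrt(35) / 5750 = 133.31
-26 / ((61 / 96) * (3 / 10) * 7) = -8320 / 427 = -19.48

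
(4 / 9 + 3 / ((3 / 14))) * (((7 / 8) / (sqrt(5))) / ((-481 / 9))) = -7 * sqrt(5) / 148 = -0.11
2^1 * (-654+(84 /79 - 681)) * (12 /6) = -421524 /79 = -5335.75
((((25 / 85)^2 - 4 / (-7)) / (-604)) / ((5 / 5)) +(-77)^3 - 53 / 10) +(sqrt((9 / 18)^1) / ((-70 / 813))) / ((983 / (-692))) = -2789202488973 / 6109460 +140649 * sqrt(2) / 34405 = -456532.52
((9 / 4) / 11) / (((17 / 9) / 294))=31.84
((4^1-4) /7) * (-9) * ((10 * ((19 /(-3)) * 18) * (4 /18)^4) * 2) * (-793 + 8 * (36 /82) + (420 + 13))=0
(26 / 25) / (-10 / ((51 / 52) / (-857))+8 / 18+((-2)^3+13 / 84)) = 111384 / 935051375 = 0.00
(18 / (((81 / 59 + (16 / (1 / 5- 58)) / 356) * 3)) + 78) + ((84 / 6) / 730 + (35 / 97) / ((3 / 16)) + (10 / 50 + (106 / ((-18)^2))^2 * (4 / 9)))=73624007415804725 / 870630673297149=84.56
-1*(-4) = 4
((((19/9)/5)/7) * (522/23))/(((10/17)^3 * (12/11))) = 29777693/4830000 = 6.17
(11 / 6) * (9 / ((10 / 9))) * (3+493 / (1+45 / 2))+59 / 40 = 672211 / 1880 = 357.56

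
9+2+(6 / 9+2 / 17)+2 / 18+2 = 2126 / 153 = 13.90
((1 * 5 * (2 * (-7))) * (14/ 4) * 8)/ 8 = -245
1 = 1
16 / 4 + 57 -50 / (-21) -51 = 260 / 21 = 12.38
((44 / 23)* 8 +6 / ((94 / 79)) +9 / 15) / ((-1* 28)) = -8087 / 10810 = -0.75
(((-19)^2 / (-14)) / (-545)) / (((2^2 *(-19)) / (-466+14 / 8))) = 35283 / 122080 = 0.29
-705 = -705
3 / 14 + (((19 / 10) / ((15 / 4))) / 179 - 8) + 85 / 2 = 3262541 / 93975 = 34.72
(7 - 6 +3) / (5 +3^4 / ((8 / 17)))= 32 / 1417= 0.02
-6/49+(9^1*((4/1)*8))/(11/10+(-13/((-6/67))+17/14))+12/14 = 4078476/1517579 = 2.69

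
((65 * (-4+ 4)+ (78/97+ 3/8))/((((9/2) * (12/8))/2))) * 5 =1525/873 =1.75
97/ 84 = 1.15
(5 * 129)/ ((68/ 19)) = 12255/ 68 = 180.22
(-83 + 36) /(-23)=2.04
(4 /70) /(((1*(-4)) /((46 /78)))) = -23 /2730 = -0.01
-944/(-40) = 118/5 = 23.60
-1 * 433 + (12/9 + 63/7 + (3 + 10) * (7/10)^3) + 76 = -1026623/3000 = -342.21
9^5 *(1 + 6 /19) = 1476225 /19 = 77696.05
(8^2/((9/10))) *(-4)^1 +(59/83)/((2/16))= -208232/747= -278.76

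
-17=-17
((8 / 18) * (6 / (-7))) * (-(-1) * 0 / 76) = 0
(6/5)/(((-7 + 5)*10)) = -3/50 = -0.06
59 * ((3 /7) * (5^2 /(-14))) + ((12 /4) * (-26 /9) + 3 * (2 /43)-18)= -906181 /12642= -71.68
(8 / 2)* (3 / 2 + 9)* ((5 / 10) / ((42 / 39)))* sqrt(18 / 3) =39* sqrt(6) / 2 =47.77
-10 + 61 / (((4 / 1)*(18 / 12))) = 1 / 6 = 0.17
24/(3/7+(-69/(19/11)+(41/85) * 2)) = -135660/217927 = -0.62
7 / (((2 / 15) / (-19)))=-1995 / 2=-997.50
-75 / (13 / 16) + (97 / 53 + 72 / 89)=-5498563 / 61321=-89.67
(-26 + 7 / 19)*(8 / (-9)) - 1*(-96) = 118.78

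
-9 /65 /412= -9 /26780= -0.00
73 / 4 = 18.25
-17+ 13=-4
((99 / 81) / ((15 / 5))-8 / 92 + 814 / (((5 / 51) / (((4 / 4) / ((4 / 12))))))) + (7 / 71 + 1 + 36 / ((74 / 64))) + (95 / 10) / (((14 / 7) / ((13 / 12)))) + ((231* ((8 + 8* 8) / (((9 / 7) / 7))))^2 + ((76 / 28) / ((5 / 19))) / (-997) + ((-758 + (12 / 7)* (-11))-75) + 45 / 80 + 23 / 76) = 70950560975660132817383 / 8652835822680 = 8199688799.10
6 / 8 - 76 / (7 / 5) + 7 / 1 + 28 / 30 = -19153 / 420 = -45.60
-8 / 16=-1 / 2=-0.50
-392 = -392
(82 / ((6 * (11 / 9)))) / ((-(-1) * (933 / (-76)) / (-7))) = 21812 / 3421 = 6.38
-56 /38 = -28 /19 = -1.47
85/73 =1.16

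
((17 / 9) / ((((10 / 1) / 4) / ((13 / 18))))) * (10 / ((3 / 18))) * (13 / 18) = 5746 / 243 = 23.65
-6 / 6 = -1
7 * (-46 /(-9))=322 /9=35.78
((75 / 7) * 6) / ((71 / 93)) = 41850 / 497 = 84.21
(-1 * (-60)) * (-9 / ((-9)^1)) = 60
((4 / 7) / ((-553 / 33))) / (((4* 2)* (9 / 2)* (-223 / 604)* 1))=6644 / 2589699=0.00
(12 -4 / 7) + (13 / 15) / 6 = 7291 / 630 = 11.57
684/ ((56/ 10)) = 855/ 7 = 122.14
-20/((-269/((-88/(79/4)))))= -7040/21251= -0.33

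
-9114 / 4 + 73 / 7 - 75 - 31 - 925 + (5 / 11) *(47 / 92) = -23368977 / 7084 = -3298.84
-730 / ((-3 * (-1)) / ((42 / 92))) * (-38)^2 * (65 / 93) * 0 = 0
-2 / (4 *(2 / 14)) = -7 / 2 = -3.50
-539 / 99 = -49 / 9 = -5.44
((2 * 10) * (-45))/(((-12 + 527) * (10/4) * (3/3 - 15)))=36/721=0.05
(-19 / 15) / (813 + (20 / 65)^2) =-3211 / 2061195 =-0.00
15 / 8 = 1.88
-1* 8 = -8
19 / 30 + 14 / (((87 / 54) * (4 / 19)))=36461 / 870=41.91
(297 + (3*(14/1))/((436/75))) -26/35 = 2315567/7630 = 303.48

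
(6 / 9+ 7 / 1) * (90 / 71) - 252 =-17202 / 71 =-242.28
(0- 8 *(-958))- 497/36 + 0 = 275407/36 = 7650.19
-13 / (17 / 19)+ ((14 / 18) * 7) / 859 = -1908724 / 131427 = -14.52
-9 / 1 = -9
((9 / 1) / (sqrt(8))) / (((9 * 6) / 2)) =sqrt(2) / 12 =0.12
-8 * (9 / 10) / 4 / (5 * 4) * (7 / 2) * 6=-1.89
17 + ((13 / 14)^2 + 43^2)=365905 / 196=1866.86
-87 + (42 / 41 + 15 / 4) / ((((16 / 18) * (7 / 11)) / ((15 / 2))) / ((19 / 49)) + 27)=-86.82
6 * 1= 6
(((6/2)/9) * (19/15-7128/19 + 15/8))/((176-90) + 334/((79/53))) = -67007563/167552640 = -0.40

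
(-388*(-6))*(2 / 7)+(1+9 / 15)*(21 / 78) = 302836 / 455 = 665.57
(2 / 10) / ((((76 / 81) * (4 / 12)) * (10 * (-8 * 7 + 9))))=-243 / 178600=-0.00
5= 5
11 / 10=1.10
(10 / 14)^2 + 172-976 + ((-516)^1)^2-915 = 12962338 / 49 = 264537.51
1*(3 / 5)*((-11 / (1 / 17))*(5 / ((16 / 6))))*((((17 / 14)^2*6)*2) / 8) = -1459161 / 3136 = -465.29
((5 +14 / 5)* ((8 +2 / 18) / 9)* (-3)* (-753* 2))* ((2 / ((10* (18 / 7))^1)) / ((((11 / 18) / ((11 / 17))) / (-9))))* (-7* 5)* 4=280122024 / 85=3295553.22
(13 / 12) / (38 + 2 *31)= 13 / 1200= 0.01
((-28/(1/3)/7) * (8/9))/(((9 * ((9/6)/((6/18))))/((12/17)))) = -256/1377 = -0.19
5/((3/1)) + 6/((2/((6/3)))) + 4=35/3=11.67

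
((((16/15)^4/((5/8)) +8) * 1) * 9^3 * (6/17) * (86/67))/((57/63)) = 248616762912/67628125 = 3676.23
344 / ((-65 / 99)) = -34056 / 65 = -523.94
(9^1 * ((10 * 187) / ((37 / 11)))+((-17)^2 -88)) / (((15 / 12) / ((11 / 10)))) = 4236474 / 925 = 4579.97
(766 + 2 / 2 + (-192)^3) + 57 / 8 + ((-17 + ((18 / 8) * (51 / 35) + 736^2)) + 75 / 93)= -56727539257 / 8680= -6535430.79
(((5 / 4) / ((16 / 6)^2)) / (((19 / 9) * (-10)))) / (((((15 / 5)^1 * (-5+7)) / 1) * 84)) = -9 / 544768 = -0.00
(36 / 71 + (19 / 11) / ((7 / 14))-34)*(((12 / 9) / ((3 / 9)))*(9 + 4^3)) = -8771.22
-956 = -956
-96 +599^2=358705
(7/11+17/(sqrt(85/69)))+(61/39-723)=-705.48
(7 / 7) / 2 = 1 / 2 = 0.50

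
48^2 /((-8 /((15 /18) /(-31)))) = 240 /31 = 7.74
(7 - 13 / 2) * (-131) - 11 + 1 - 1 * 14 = -179 / 2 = -89.50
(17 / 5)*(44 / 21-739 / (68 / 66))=-510631 / 210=-2431.58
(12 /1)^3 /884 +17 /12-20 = -44099 /2652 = -16.63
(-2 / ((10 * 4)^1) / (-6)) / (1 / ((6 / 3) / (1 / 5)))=1 / 12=0.08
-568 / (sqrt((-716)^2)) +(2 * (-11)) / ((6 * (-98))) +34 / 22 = 457073 / 578886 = 0.79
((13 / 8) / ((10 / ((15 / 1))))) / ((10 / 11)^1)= 429 / 160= 2.68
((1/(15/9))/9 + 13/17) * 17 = 212/15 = 14.13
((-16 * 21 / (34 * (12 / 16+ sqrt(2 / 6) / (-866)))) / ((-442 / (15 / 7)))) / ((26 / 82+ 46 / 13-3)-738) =-0.00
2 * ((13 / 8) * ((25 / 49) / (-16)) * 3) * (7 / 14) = -975 / 6272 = -0.16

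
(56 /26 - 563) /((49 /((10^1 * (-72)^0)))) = -72910 /637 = -114.46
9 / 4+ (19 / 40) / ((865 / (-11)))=77641 / 34600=2.24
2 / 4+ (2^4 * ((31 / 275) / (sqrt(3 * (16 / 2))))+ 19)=124 * sqrt(6) / 825+ 39 / 2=19.87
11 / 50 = 0.22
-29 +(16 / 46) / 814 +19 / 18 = -4708511 / 168498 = -27.94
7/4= 1.75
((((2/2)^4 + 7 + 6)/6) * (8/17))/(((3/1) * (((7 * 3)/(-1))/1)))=-8/459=-0.02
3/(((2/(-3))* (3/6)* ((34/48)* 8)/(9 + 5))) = -378/17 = -22.24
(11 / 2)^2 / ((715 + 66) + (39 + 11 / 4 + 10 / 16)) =242 / 6587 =0.04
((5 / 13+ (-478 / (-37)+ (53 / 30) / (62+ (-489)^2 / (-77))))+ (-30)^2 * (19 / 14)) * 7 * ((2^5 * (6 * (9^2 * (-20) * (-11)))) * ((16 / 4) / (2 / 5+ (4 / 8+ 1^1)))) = 133334940392312693760 / 2141697233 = 62256671175.48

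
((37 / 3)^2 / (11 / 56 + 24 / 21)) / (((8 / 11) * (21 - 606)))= -0.27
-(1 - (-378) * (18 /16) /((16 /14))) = -11939 /32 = -373.09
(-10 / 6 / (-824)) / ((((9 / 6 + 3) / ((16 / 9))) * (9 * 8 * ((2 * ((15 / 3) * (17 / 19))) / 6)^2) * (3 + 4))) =361 / 506336670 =0.00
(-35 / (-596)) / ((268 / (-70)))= -1225 / 79864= -0.02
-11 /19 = -0.58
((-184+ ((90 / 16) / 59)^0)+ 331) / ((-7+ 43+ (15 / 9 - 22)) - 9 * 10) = -444 / 223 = -1.99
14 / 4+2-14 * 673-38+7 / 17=-321439 / 34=-9454.09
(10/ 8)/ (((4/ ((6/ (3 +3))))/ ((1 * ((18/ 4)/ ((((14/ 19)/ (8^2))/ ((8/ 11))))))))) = 6840/ 77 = 88.83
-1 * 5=-5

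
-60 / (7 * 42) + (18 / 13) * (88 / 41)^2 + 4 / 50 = 167433544 / 26769925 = 6.25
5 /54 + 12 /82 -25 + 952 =2052907 /2214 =927.24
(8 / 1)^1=8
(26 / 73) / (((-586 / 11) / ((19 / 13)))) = -209 / 21389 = -0.01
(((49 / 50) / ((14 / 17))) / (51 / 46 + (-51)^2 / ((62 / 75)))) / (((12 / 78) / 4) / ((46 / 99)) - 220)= -1492309 / 868028479725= -0.00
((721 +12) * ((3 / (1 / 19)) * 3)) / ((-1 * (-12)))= 41781 / 4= 10445.25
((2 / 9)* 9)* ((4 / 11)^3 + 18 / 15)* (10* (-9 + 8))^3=-3322400 / 1331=-2496.17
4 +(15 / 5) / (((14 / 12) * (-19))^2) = 70864 / 17689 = 4.01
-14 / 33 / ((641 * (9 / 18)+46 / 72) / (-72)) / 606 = 2016 / 12844271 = 0.00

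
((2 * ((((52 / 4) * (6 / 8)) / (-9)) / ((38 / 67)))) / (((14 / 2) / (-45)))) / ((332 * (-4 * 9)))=-4355 / 2119488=-0.00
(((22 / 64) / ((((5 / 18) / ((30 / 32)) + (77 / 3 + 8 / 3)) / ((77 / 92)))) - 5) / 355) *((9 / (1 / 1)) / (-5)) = 102201219 / 4039388800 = 0.03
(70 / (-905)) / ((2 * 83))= -7 / 15023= -0.00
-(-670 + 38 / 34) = 11371 / 17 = 668.88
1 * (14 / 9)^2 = 196 / 81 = 2.42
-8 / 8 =-1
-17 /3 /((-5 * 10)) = 17 /150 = 0.11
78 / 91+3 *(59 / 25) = 1389 / 175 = 7.94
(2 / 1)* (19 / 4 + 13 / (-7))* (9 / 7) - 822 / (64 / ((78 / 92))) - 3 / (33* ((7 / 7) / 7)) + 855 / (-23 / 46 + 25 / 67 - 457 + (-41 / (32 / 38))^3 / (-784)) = -40240707563935649 / 5878283691344064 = -6.85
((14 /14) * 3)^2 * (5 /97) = 45 /97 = 0.46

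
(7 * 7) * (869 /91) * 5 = 30415 /13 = 2339.62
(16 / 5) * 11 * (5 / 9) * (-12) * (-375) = 88000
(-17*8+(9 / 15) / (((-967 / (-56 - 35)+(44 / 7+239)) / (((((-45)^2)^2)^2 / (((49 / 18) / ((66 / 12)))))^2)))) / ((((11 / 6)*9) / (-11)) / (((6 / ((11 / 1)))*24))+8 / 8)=259385956042433661620714502999012 / 84870205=3056266401647476421445129.00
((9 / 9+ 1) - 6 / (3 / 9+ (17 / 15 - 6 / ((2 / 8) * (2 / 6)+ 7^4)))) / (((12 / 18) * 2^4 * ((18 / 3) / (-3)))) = 1991337 / 20249792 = 0.10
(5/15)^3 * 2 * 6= 0.44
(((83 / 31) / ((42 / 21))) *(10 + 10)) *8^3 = 424960 / 31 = 13708.39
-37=-37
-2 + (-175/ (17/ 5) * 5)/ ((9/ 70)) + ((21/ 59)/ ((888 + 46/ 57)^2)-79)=-48252637278551591/ 23169043428588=-2082.63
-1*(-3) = 3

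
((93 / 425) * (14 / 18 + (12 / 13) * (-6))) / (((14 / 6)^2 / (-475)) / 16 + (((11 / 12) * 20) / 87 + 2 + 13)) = -456677616 / 6667697959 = -0.07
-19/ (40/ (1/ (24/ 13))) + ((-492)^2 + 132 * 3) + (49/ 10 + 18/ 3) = 232771817/ 960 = 242470.64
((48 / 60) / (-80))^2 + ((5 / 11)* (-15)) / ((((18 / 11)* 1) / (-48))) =2000001 / 10000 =200.00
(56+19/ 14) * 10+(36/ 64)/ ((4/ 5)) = 257275/ 448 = 574.27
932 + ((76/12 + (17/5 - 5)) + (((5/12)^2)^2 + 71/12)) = 97737077/103680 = 942.68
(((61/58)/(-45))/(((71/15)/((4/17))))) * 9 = -366/35003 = -0.01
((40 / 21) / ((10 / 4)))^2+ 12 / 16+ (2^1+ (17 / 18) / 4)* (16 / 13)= 93623 / 22932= 4.08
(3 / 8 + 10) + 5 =123 / 8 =15.38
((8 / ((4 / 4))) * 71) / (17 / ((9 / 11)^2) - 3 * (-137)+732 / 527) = 3030777 / 2335961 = 1.30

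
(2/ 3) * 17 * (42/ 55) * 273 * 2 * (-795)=-41323464/ 11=-3756678.55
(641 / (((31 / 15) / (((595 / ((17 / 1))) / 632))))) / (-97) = -336525 / 1900424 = -0.18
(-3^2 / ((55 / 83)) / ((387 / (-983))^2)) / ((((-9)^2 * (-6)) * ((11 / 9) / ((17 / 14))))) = 1363433779 / 7611260580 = 0.18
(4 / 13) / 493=4 / 6409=0.00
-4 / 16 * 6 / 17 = -3 / 34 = -0.09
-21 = -21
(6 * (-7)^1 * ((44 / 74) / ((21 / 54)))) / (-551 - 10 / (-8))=3168 / 27121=0.12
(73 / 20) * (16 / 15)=292 / 75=3.89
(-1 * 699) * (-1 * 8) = 5592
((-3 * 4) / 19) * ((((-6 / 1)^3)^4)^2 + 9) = -56860576059859402860 / 19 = -2992661897887336992.63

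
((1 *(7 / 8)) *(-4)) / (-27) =7 / 54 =0.13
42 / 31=1.35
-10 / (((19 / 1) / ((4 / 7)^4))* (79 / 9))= -23040 / 3603901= -0.01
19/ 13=1.46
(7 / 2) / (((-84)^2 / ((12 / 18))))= 1 / 3024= 0.00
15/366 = 5/122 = 0.04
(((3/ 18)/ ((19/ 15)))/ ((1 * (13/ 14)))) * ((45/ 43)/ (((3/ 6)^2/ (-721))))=-4542300/ 10621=-427.67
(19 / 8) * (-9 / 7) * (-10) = 855 / 28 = 30.54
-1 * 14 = -14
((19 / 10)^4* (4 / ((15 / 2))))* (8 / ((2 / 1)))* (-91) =-23718422 / 9375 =-2529.97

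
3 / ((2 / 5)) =15 / 2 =7.50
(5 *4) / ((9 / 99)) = 220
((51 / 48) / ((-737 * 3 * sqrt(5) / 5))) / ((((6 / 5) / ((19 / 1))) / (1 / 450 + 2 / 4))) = -36499 * sqrt(5) / 9551520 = -0.01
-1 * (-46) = 46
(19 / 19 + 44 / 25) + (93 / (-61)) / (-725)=122154 / 44225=2.76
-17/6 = -2.83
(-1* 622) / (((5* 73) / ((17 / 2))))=-5287 / 365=-14.48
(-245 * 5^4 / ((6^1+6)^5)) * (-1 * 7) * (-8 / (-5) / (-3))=-214375 / 93312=-2.30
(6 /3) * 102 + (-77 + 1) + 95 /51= 6623 /51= 129.86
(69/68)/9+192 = 39191/204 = 192.11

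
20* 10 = 200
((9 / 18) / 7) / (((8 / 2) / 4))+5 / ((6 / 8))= 283 / 42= 6.74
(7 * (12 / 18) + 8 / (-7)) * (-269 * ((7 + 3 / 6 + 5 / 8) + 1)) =-726569 / 84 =-8649.63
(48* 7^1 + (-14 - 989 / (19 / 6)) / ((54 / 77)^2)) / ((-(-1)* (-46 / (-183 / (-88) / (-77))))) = -859307 / 4469256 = -0.19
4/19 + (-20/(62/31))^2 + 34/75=143446/1425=100.66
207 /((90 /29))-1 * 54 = 127 /10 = 12.70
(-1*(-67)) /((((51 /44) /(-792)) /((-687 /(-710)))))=-267336432 /6035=-44297.67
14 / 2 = 7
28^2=784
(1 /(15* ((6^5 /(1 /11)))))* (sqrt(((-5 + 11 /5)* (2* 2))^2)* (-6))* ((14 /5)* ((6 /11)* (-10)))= 196 /245025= 0.00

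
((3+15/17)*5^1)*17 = 330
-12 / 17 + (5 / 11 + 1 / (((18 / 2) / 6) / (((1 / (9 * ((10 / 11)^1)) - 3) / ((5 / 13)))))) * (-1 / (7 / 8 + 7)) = -1035268 / 7952175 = -0.13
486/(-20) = -243/10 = -24.30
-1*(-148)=148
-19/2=-9.50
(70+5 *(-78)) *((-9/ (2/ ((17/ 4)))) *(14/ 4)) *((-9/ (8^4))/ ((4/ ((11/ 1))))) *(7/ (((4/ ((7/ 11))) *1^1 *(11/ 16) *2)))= -104.83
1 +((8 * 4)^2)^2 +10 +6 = 1048593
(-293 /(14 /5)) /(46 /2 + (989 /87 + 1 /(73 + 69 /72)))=-3.04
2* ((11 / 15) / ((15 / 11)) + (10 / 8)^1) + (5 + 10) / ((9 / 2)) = 3109 / 450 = 6.91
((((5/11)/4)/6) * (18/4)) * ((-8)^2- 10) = 405/88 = 4.60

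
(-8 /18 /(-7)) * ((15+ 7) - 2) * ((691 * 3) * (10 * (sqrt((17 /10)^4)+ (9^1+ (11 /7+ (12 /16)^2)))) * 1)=18088998 /49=369163.22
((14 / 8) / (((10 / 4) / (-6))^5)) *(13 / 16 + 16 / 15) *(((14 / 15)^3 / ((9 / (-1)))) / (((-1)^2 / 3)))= 138604928 / 1953125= 70.97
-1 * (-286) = 286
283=283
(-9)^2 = 81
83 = 83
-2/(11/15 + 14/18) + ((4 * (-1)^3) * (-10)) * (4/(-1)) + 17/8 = -21651/136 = -159.20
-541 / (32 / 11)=-5951 / 32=-185.97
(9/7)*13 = 117/7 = 16.71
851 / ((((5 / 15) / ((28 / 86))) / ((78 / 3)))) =929292 / 43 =21611.44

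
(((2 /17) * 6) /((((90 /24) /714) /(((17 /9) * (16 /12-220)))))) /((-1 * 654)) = 1249024 /14715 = 84.88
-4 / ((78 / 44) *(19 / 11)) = -968 / 741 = -1.31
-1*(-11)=11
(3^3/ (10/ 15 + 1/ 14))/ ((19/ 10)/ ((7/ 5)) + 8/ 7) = 2268/ 155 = 14.63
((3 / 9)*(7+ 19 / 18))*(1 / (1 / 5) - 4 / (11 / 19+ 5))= 32915 / 2862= 11.50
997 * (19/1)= 18943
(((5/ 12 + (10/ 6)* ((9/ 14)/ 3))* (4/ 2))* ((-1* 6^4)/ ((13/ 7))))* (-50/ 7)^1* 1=7714.29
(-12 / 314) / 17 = -6 / 2669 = -0.00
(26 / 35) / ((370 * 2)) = 13 / 12950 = 0.00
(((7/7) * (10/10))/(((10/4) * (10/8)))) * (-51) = -408/25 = -16.32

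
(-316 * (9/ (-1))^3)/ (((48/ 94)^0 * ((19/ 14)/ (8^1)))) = 25800768/ 19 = 1357935.16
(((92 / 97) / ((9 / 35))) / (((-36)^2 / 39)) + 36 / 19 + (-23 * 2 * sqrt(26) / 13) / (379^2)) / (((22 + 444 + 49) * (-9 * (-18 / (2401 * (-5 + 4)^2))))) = 8626934659 / 149456168280-55223 * sqrt(26) / 77895796095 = 0.06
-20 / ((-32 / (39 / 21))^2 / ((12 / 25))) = -507 / 15680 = -0.03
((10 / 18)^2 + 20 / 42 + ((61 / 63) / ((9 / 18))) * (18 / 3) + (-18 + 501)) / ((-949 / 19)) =-5336986 / 538083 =-9.92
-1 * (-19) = 19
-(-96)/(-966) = -16/161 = -0.10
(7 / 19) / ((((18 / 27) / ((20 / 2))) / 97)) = 10185 / 19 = 536.05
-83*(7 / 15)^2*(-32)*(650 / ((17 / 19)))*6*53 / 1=6814860416 / 51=133624714.04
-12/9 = -4/3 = -1.33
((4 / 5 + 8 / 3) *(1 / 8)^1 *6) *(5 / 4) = 13 / 4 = 3.25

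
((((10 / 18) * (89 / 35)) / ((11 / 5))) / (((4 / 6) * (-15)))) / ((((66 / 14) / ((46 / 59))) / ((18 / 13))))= -4094 / 278421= -0.01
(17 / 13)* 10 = 170 / 13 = 13.08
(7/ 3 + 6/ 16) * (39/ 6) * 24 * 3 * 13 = 16477.50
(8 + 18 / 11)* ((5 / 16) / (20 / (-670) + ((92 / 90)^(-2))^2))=9937153910 / 2923656593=3.40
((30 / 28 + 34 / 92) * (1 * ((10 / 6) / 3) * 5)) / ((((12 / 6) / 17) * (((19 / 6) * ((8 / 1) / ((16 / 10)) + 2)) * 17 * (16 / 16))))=5800 / 64239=0.09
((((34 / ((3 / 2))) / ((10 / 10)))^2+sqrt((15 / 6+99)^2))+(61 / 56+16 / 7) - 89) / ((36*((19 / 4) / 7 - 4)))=-266945 / 60264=-4.43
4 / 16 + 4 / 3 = 19 / 12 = 1.58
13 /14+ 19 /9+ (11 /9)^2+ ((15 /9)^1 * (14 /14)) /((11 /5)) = 66001 /12474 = 5.29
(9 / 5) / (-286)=-9 / 1430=-0.01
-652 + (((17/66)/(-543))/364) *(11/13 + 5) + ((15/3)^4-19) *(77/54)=212.11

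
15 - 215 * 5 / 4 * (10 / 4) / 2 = -5135 / 16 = -320.94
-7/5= -1.40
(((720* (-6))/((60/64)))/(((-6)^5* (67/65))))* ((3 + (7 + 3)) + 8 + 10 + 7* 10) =105040/1809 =58.07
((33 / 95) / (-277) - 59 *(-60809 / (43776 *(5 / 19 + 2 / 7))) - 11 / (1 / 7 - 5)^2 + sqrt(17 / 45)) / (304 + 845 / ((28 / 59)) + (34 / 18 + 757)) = 84 *sqrt(85) / 3582715 + 18257125268249 / 348757414016320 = 0.05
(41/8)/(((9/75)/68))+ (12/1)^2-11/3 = 6089/2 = 3044.50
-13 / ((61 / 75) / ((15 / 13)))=-1125 / 61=-18.44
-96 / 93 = -32 / 31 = -1.03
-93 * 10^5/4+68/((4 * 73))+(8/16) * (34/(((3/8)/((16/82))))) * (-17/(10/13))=-104389640897/44895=-2325195.25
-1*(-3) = 3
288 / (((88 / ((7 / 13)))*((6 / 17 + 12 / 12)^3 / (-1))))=-1238076 / 1739881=-0.71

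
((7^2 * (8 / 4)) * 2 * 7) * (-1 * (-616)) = 845152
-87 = -87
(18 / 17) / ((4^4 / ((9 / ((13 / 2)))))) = 81 / 14144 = 0.01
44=44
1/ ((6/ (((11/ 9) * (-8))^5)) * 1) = -2638659584/ 177147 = -14895.31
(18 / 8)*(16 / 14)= 2.57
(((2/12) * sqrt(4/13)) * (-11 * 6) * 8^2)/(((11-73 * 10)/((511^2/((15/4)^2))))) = 10085.13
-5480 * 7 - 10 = -38370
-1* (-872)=872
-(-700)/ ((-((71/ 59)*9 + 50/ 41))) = -1693300/ 29149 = -58.09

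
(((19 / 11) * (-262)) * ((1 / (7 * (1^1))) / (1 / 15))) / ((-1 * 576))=12445 / 7392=1.68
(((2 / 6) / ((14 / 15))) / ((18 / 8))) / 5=2 / 63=0.03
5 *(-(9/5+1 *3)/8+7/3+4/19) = 554/57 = 9.72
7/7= 1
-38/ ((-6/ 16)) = 101.33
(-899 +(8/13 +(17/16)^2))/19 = -2986067/63232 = -47.22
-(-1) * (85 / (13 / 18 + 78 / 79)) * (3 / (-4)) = -10665 / 286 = -37.29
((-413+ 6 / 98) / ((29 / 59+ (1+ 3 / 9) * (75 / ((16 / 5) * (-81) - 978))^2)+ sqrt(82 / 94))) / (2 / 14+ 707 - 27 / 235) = 1309065193645658702848540 / 2825953027848189423720669 - 18702010321656451148990 * sqrt(1927) / 941984342616063141240223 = -0.41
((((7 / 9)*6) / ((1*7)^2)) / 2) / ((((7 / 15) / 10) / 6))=300 / 49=6.12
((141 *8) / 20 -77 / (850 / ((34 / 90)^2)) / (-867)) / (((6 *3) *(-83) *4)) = -291235577 / 30858570000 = -0.01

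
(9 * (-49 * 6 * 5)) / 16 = -6615 / 8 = -826.88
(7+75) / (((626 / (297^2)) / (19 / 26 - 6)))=-495469953 / 8138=-60883.50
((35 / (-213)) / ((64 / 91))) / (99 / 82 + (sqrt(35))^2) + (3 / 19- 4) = -1479760507 / 384497376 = -3.85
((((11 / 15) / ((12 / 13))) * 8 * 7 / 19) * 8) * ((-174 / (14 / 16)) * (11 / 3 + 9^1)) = -2123264 / 45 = -47183.64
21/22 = 0.95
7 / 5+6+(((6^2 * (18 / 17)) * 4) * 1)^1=13589 / 85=159.87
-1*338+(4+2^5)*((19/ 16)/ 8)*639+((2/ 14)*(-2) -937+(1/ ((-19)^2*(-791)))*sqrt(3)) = 479219/ 224 -sqrt(3)/ 285551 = 2139.37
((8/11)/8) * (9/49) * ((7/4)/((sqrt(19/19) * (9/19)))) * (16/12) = 19/231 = 0.08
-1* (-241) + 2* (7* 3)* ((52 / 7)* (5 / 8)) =436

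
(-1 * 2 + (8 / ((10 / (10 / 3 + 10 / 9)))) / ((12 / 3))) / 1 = -1.11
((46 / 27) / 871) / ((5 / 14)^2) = 9016 / 587925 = 0.02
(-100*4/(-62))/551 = 200/17081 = 0.01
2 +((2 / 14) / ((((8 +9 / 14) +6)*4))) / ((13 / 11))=10671 / 5330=2.00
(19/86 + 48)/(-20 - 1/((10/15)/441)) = -143/2021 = -0.07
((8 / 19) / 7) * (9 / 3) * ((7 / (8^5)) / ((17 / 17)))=3 / 77824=0.00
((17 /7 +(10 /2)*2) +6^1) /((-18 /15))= -215 /14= -15.36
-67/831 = -0.08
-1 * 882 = -882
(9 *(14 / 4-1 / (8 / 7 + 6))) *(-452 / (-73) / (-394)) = -170856 / 359525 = -0.48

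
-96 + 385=289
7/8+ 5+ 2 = 63/8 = 7.88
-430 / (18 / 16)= -3440 / 9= -382.22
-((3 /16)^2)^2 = -0.00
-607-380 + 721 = -266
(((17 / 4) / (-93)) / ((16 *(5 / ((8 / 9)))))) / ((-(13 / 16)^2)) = 544 / 707265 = 0.00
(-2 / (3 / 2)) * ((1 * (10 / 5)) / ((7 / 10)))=-80 / 21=-3.81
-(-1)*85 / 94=85 / 94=0.90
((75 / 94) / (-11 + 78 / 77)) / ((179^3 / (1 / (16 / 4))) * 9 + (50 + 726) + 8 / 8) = -0.00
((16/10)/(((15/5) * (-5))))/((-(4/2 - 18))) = -1/150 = -0.01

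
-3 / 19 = -0.16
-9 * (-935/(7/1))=8415/7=1202.14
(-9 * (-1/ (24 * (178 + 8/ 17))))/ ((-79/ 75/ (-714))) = 1365525/ 958744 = 1.42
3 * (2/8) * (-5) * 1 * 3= -45/4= -11.25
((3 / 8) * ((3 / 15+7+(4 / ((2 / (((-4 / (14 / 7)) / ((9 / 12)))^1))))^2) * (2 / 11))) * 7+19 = 5942 / 165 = 36.01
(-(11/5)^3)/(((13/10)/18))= -47916/325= -147.43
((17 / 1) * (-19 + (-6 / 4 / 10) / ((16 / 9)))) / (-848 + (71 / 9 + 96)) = 934371 / 2143040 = 0.44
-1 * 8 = -8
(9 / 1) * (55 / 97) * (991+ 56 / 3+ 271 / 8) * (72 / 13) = 37191825 / 1261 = 29493.91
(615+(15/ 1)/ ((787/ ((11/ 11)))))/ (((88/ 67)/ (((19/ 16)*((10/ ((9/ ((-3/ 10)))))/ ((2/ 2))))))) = -51346455/ 277024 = -185.35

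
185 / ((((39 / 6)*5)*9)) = 74 / 117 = 0.63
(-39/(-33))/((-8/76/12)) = -1482/11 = -134.73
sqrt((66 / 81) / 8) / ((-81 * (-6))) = sqrt(33) / 8748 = 0.00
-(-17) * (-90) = -1530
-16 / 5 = -3.20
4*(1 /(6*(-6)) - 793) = -28549 /9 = -3172.11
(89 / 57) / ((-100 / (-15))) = 89 / 380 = 0.23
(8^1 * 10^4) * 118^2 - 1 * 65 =1113919935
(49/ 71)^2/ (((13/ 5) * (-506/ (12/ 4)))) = -0.00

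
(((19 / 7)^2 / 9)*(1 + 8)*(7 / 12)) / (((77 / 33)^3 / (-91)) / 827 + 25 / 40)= 69859998 / 10156951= 6.88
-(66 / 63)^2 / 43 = -484 / 18963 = -0.03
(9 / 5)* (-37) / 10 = -333 / 50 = -6.66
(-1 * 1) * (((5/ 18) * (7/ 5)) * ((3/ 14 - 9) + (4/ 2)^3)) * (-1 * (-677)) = 7447/ 36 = 206.86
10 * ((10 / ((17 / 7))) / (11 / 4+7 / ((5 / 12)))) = 14000 / 6647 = 2.11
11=11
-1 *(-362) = 362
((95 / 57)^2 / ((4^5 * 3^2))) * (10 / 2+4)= 25 / 9216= 0.00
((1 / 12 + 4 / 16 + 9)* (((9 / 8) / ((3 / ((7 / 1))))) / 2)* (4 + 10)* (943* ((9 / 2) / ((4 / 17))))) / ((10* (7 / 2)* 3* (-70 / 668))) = -281103.58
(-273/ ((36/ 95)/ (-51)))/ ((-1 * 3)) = -146965/ 12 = -12247.08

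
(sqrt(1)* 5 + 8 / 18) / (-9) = -49 / 81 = -0.60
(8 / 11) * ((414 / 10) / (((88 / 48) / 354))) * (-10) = -58137.92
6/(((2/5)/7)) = 105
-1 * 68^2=-4624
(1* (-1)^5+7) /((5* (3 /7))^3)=686 /1125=0.61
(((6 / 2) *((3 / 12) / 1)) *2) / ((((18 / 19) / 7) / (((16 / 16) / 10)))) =133 / 120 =1.11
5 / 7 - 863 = -6036 / 7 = -862.29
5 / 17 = 0.29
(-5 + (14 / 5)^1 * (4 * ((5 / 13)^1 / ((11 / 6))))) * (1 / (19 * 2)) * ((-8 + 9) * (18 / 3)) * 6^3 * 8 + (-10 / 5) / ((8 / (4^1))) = -1967453 / 2717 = -724.13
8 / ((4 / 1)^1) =2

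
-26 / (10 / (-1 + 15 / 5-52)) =130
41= 41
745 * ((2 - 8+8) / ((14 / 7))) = 745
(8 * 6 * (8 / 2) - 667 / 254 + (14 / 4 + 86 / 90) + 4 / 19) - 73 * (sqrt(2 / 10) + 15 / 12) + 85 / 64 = 723563341 / 6949440 - 73 * sqrt(5) / 5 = 71.47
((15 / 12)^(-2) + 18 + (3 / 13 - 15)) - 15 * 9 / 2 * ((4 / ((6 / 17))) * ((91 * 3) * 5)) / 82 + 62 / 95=-6445798951 / 506350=-12729.93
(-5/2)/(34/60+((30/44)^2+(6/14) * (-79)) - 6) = 127050/1973117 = 0.06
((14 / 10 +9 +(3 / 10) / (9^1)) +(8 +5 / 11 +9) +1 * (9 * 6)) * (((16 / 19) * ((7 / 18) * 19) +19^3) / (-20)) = -151788191 / 5400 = -28108.92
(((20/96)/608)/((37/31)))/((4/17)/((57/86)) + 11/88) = 2635/4405664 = 0.00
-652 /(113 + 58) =-652 /171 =-3.81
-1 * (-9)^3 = 729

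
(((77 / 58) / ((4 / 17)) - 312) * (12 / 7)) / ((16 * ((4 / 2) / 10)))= -1066125 / 6496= -164.12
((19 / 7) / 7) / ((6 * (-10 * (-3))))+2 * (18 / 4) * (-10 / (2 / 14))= -5556581 / 8820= -630.00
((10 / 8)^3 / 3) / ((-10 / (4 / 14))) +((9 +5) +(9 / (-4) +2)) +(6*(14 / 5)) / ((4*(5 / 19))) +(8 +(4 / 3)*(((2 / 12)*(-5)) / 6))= 11341879 / 302400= 37.51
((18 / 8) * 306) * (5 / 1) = 6885 / 2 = 3442.50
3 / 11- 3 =-30 / 11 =-2.73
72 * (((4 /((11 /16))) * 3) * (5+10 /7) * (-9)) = -5598720 /77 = -72710.65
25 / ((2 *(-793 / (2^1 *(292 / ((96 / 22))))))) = -20075 / 9516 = -2.11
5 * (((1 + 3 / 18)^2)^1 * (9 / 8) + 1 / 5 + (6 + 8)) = 2517 / 32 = 78.66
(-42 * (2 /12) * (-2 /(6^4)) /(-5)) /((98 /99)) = -0.00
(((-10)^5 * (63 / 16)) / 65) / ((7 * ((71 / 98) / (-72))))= 79380000 / 923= 86002.17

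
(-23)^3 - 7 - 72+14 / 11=-12244.73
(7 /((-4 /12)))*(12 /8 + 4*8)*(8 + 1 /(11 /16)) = -73164 /11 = -6651.27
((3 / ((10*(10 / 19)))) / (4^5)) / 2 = 57 / 204800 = 0.00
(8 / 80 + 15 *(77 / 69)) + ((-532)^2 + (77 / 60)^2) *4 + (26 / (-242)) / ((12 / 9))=1132119.35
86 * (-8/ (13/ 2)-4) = -5848/ 13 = -449.85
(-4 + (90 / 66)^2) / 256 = -259 / 30976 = -0.01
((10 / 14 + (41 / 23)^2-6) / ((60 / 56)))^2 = 3.87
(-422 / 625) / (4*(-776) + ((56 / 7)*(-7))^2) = -211 / 10000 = -0.02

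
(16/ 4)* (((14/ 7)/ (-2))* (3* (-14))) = 168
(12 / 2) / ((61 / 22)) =132 / 61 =2.16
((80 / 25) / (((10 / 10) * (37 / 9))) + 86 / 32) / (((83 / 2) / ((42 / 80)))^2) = 4524219 / 8156576000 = 0.00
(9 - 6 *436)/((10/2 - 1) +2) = -869/2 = -434.50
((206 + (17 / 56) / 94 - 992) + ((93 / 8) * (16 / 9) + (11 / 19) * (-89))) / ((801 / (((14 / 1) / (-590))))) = 49019227 / 2025709776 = 0.02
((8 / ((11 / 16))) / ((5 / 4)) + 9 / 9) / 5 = 567 / 275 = 2.06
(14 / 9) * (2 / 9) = 28 / 81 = 0.35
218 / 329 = 0.66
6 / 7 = 0.86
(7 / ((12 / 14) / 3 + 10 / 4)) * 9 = 294 / 13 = 22.62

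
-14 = -14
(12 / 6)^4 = 16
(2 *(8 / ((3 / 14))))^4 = 2517630976 / 81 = 31081863.90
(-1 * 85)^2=7225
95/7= 13.57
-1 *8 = -8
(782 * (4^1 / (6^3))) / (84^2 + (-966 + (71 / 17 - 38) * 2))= 6647 / 2764260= 0.00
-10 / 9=-1.11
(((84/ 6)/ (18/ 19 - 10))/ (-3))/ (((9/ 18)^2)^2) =1064/ 129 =8.25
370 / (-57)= -370 / 57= -6.49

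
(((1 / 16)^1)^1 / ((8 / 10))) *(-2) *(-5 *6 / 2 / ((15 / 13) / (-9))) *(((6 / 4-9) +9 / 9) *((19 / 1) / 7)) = 144495 / 448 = 322.53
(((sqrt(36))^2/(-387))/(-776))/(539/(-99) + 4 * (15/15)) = -9/108446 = -0.00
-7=-7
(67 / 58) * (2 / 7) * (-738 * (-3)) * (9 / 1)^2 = 12015378 / 203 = 59189.05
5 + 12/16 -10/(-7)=201/28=7.18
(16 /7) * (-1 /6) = -8 /21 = -0.38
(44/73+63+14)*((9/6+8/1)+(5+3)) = 198275/146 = 1358.05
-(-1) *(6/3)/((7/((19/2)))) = 19/7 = 2.71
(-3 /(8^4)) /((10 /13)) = -39 /40960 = -0.00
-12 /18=-2 /3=-0.67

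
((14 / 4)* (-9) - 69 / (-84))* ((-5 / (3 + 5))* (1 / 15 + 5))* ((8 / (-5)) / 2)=-16321 / 210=-77.72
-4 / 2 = -2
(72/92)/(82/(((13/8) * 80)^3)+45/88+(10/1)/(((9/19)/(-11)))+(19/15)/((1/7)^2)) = -3915054000/848656588811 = -0.00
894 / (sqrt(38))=447 *sqrt(38) / 19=145.03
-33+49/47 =-1502/47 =-31.96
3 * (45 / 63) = 15 / 7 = 2.14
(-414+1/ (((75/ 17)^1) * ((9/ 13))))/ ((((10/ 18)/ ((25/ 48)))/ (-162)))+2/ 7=17591507/ 280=62826.81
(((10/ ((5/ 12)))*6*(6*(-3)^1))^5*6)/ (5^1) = -701982420492091392/ 5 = -140396484098418278.40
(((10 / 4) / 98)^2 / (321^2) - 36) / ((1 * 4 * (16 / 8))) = -142503229991 / 31667384448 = -4.50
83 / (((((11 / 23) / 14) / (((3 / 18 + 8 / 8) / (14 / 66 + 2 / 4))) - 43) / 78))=-14592396 / 96875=-150.63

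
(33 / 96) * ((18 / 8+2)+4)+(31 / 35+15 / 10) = 23393 / 4480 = 5.22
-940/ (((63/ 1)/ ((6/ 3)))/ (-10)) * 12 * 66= 1654400/ 7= 236342.86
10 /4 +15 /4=6.25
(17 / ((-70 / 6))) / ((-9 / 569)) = 9673 / 105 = 92.12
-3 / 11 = -0.27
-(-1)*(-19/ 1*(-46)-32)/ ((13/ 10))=8420/ 13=647.69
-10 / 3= -3.33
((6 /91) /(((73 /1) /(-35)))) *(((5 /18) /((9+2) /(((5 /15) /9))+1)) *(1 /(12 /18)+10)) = -575 /1696812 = -0.00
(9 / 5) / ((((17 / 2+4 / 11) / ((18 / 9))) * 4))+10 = 3283 / 325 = 10.10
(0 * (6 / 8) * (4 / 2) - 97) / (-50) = 97 / 50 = 1.94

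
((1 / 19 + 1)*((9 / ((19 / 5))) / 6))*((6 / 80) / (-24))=-0.00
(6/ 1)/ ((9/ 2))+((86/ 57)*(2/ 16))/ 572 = 57977/ 43472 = 1.33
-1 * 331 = -331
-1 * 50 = -50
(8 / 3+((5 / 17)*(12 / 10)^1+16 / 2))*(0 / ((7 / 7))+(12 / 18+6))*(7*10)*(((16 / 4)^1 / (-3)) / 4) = -786800 / 459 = -1714.16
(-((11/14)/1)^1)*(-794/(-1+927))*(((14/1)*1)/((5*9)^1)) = 4367/20835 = 0.21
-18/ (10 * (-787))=9/ 3935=0.00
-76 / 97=-0.78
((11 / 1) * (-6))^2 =4356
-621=-621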